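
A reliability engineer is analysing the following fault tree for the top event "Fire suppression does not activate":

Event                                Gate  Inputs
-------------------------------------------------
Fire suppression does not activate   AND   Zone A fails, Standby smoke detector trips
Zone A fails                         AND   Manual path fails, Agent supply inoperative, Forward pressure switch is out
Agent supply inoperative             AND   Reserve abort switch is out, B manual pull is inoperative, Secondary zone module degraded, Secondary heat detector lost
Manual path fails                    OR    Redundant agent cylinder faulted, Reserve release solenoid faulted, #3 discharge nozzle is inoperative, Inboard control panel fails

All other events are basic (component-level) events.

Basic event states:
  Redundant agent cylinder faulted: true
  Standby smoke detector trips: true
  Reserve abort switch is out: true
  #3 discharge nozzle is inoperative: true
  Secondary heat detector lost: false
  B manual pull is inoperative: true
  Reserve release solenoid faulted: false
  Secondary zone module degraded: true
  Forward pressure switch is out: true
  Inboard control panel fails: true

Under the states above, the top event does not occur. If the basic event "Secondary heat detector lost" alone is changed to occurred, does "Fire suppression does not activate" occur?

Yes

Counterfactual: set "Secondary heat detector lost" to occurred.
Manual path fails [OR]: Redundant agent cylinder faulted=occurs, Reserve release solenoid faulted=not, #3 discharge nozzle is inoperative=occurs, Inboard control panel fails=occurs → at least one input occurs → occurs.
Agent supply inoperative [AND]: Reserve abort switch is out=occurs, B manual pull is inoperative=occurs, Secondary zone module degraded=occurs, Secondary heat detector lost=occurs → all inputs occur → occurs.
Zone A fails [AND]: Manual path fails=occurs, Agent supply inoperative=occurs, Forward pressure switch is out=occurs → all inputs occur → occurs.
Fire suppression does not activate [AND]: Zone A fails=occurs, Standby smoke detector trips=occurs → all inputs occur → occurs.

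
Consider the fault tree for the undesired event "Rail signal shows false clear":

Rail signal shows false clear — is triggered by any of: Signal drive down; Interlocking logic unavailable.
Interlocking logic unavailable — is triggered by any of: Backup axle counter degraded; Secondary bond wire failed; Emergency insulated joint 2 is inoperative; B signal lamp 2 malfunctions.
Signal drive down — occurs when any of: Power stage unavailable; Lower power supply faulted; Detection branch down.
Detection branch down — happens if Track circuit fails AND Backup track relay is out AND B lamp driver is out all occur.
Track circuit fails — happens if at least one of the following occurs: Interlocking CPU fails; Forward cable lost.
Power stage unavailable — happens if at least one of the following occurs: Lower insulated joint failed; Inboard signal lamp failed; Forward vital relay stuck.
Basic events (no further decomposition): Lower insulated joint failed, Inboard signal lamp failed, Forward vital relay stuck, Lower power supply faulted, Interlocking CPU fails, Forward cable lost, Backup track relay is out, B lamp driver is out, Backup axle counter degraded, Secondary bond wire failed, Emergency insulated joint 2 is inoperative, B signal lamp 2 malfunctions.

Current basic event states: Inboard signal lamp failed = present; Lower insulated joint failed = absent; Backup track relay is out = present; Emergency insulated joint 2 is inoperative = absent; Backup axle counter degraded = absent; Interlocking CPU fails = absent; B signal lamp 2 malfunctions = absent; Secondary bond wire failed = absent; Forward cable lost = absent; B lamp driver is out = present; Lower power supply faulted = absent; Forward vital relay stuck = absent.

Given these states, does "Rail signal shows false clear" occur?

Power stage unavailable [OR]: Lower insulated joint failed=not, Inboard signal lamp failed=occurs, Forward vital relay stuck=not → at least one input occurs → occurs.
Track circuit fails [OR]: Interlocking CPU fails=not, Forward cable lost=not → no input occurs → does not occur.
Detection branch down [AND]: Track circuit fails=not, Backup track relay is out=occurs, B lamp driver is out=occurs → not all inputs occur → does not occur.
Signal drive down [OR]: Power stage unavailable=occurs, Lower power supply faulted=not, Detection branch down=not → at least one input occurs → occurs.
Interlocking logic unavailable [OR]: Backup axle counter degraded=not, Secondary bond wire failed=not, Emergency insulated joint 2 is inoperative=not, B signal lamp 2 malfunctions=not → no input occurs → does not occur.
Rail signal shows false clear [OR]: Signal drive down=occurs, Interlocking logic unavailable=not → at least one input occurs → occurs.

Yes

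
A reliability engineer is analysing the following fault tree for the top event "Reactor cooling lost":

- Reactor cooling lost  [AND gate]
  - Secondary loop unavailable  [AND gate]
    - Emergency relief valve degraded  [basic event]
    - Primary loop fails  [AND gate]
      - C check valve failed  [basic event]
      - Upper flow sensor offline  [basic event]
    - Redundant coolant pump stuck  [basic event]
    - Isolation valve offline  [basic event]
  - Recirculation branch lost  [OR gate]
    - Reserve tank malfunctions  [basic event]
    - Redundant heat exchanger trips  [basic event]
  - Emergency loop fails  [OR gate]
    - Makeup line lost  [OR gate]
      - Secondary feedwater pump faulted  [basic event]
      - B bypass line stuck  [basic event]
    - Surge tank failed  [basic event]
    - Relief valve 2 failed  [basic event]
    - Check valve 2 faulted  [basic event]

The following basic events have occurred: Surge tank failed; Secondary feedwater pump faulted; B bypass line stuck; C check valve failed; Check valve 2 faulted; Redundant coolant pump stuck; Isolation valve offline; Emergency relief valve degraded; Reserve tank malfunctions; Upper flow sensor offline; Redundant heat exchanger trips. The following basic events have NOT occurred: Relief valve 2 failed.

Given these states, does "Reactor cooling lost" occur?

Yes

Primary loop fails [AND]: C check valve failed=occurs, Upper flow sensor offline=occurs → all inputs occur → occurs.
Secondary loop unavailable [AND]: Emergency relief valve degraded=occurs, Primary loop fails=occurs, Redundant coolant pump stuck=occurs, Isolation valve offline=occurs → all inputs occur → occurs.
Recirculation branch lost [OR]: Reserve tank malfunctions=occurs, Redundant heat exchanger trips=occurs → at least one input occurs → occurs.
Makeup line lost [OR]: Secondary feedwater pump faulted=occurs, B bypass line stuck=occurs → at least one input occurs → occurs.
Emergency loop fails [OR]: Makeup line lost=occurs, Surge tank failed=occurs, Relief valve 2 failed=not, Check valve 2 faulted=occurs → at least one input occurs → occurs.
Reactor cooling lost [AND]: Secondary loop unavailable=occurs, Recirculation branch lost=occurs, Emergency loop fails=occurs → all inputs occur → occurs.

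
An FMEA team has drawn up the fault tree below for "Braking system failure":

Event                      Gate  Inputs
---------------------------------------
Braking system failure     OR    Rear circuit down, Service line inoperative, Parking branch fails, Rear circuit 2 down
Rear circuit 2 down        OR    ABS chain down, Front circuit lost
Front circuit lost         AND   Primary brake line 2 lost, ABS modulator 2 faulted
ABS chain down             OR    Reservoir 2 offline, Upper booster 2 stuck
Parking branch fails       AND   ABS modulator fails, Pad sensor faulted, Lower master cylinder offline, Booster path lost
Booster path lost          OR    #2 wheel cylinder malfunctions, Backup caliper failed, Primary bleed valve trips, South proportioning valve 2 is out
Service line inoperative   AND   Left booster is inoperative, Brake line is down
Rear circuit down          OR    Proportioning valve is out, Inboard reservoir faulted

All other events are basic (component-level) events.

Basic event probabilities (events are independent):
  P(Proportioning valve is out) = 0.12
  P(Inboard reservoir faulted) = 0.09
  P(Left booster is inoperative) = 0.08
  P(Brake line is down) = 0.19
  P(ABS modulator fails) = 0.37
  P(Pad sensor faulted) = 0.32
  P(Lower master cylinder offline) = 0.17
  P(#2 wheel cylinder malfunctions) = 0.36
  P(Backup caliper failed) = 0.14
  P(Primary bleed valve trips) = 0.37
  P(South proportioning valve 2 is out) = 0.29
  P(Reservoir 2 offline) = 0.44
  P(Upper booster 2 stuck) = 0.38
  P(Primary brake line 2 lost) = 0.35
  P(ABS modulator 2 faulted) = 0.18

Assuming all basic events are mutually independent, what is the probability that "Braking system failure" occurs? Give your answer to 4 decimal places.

0.7473

P(Rear circuit down) [OR] = 1 − (1−0.12) × (1−0.09) = 0.199200
P(Service line inoperative) [AND] = 0.08 × 0.19 = 0.015200
P(Booster path lost) [OR] = 1 − (1−0.36) × (1−0.14) × (1−0.37) × (1−0.29) = 0.753806
P(Parking branch fails) [AND] = 0.37 × 0.32 × 0.17 × 0.753806 = 0.015173
P(ABS chain down) [OR] = 1 − (1−0.44) × (1−0.38) = 0.652800
P(Front circuit lost) [AND] = 0.35 × 0.18 = 0.063000
P(Rear circuit 2 down) [OR] = 1 − (1−0.652800) × (1−0.063000) = 0.674674
P(Braking system failure) [OR] = 1 − (1−0.199200) × (1−0.015200) × (1−0.015173) × (1−0.674674) = 0.747332
Rounded to 4 decimal places: P(Braking system failure) ≈ 0.7473.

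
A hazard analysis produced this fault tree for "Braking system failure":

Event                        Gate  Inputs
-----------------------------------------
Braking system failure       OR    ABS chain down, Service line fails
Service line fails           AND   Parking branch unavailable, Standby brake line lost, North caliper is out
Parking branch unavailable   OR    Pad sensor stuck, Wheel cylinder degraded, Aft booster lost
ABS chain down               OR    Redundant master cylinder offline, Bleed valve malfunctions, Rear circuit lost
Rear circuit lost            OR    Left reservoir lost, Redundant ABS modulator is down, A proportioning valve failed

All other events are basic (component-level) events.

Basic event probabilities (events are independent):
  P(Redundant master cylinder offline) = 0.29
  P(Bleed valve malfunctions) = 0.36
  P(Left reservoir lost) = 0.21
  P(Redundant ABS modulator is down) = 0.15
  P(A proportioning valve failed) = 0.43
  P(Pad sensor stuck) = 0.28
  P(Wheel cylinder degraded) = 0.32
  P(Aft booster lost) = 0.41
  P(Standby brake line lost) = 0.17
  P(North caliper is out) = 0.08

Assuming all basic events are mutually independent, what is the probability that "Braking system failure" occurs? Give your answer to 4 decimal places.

0.8278

P(Rear circuit lost) [OR] = 1 − (1−0.21) × (1−0.15) × (1−0.43) = 0.617245
P(ABS chain down) [OR] = 1 − (1−0.29) × (1−0.36) × (1−0.617245) = 0.826076
P(Parking branch unavailable) [OR] = 1 − (1−0.28) × (1−0.32) × (1−0.41) = 0.711136
P(Service line fails) [AND] = 0.711136 × 0.17 × 0.08 = 0.009671
P(Braking system failure) [OR] = 1 − (1−0.826076) × (1−0.009671) = 0.827758
Rounded to 4 decimal places: P(Braking system failure) ≈ 0.8278.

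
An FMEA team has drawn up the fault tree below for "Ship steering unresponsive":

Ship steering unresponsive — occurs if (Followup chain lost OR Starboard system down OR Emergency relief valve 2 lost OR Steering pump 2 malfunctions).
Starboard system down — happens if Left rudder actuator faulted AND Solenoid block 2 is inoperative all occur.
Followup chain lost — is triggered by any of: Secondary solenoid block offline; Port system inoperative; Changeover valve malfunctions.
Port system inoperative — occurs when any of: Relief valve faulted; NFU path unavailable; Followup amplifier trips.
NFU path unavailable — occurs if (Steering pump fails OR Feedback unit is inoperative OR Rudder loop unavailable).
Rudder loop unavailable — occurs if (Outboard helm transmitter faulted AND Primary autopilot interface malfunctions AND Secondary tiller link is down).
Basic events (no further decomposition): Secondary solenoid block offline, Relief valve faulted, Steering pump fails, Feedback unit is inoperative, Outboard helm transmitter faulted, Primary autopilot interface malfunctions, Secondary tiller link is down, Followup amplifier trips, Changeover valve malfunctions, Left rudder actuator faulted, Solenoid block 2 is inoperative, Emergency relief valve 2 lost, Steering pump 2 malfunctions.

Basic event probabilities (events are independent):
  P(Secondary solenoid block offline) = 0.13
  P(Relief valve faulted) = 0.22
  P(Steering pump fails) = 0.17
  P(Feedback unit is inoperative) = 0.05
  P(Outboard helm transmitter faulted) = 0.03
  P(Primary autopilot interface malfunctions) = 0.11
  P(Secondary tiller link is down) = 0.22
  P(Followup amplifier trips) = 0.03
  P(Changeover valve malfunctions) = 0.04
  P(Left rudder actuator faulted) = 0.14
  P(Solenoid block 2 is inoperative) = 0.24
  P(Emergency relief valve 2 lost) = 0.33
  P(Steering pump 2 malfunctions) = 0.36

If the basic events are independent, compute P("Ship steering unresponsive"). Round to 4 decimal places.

P(Rudder loop unavailable) [AND] = 0.03 × 0.11 × 0.22 = 0.000726
P(NFU path unavailable) [OR] = 1 − (1−0.17) × (1−0.05) × (1−0.000726) = 0.212072
P(Port system inoperative) [OR] = 1 − (1−0.22) × (1−0.212072) × (1−0.03) = 0.403854
P(Followup chain lost) [OR] = 1 − (1−0.13) × (1−0.403854) × (1−0.04) = 0.502099
P(Starboard system down) [AND] = 0.14 × 0.24 = 0.033600
P(Ship steering unresponsive) [OR] = 1 − (1−0.502099) × (1−0.033600) × (1−0.33) × (1−0.36) = 0.793674
Rounded to 4 decimal places: P(Ship steering unresponsive) ≈ 0.7937.

0.7937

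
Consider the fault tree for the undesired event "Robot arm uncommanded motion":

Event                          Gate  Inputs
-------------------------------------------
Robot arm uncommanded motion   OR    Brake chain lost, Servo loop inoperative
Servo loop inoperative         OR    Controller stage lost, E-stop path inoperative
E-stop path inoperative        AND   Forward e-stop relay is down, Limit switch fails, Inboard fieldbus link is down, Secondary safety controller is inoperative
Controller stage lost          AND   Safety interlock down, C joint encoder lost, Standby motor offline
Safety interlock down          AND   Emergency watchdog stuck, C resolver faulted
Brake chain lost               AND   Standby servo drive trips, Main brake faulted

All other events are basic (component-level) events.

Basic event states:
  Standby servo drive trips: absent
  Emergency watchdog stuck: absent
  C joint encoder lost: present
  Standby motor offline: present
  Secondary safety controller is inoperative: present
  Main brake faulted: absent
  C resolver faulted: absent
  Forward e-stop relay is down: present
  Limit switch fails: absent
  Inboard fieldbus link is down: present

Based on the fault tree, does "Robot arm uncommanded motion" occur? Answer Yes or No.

No

Brake chain lost [AND]: Standby servo drive trips=not, Main brake faulted=not → not all inputs occur → does not occur.
Safety interlock down [AND]: Emergency watchdog stuck=not, C resolver faulted=not → not all inputs occur → does not occur.
Controller stage lost [AND]: Safety interlock down=not, C joint encoder lost=occurs, Standby motor offline=occurs → not all inputs occur → does not occur.
E-stop path inoperative [AND]: Forward e-stop relay is down=occurs, Limit switch fails=not, Inboard fieldbus link is down=occurs, Secondary safety controller is inoperative=occurs → not all inputs occur → does not occur.
Servo loop inoperative [OR]: Controller stage lost=not, E-stop path inoperative=not → no input occurs → does not occur.
Robot arm uncommanded motion [OR]: Brake chain lost=not, Servo loop inoperative=not → no input occurs → does not occur.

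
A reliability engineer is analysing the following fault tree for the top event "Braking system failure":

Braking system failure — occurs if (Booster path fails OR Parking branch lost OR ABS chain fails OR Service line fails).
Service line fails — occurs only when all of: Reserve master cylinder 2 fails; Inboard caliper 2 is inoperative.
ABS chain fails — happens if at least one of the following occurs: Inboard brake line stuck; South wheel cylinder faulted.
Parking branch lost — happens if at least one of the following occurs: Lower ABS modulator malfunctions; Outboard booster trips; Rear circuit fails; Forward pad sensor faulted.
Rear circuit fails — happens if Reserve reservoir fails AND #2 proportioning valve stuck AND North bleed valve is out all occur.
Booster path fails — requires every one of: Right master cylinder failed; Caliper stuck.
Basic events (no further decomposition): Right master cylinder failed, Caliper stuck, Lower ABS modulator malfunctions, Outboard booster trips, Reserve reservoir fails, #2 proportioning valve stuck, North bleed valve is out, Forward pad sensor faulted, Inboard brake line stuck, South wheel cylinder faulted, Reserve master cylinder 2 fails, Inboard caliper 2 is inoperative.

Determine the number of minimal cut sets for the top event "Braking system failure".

Booster path fails [AND]: one cut set from each child combined → 1 × 1 = 1 cut set(s).
Rear circuit fails [AND]: one cut set from each child combined → 1 × 1 × 1 = 1 cut set(s).
Parking branch lost [OR]: union of children's cut sets → 4 cut set(s).
ABS chain fails [OR]: union of children's cut sets → 2 cut set(s).
Service line fails [AND]: one cut set from each child combined → 1 × 1 = 1 cut set(s).
Braking system failure [OR]: union of children's cut sets → 8 cut set(s).
Minimal cut sets: {Caliper stuck, Right master cylinder failed}; {Lower ABS modulator malfunctions}; {Outboard booster trips}; {#2 proportioning valve stuck, North bleed valve is out, Reserve reservoir fails}; {Forward pad sensor faulted}; {Inboard brake line stuck}; {South wheel cylinder faulted}; {Inboard caliper 2 is inoperative, Reserve master cylinder 2 fails}.

8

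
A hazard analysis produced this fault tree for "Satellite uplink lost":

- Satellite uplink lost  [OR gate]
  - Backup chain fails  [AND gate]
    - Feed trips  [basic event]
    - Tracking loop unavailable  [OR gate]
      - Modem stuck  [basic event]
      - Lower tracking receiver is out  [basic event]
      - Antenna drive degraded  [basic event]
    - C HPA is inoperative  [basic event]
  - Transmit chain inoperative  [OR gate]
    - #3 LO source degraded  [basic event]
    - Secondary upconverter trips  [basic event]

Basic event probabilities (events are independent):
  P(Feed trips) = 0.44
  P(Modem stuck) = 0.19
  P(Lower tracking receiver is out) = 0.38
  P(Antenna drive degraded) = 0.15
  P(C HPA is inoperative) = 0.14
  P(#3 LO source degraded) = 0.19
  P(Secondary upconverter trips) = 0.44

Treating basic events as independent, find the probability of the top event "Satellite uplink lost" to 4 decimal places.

0.5624

P(Tracking loop unavailable) [OR] = 1 − (1−0.19) × (1−0.38) × (1−0.15) = 0.573130
P(Backup chain fails) [AND] = 0.44 × 0.573130 × 0.14 = 0.035305
P(Transmit chain inoperative) [OR] = 1 − (1−0.19) × (1−0.44) = 0.546400
P(Satellite uplink lost) [OR] = 1 − (1−0.035305) × (1−0.546400) = 0.562414
Rounded to 4 decimal places: P(Satellite uplink lost) ≈ 0.5624.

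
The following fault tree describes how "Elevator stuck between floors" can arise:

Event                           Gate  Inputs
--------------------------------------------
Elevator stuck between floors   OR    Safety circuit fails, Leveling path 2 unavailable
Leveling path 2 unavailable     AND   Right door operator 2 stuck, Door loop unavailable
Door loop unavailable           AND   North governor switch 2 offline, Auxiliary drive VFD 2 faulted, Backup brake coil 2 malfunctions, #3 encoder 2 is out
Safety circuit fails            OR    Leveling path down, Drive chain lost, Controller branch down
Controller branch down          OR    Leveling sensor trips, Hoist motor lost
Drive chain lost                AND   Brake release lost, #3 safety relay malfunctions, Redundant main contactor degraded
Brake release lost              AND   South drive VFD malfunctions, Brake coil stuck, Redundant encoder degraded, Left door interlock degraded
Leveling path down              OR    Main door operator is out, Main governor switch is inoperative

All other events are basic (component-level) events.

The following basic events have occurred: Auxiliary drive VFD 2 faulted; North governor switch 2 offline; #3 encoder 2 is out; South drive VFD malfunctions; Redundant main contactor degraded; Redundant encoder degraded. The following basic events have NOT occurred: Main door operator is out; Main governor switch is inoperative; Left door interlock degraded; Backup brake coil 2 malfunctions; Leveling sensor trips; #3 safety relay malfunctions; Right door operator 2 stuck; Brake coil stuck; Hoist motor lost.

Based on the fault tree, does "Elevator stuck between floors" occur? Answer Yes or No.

No

Leveling path down [OR]: Main door operator is out=not, Main governor switch is inoperative=not → no input occurs → does not occur.
Brake release lost [AND]: South drive VFD malfunctions=occurs, Brake coil stuck=not, Redundant encoder degraded=occurs, Left door interlock degraded=not → not all inputs occur → does not occur.
Drive chain lost [AND]: Brake release lost=not, #3 safety relay malfunctions=not, Redundant main contactor degraded=occurs → not all inputs occur → does not occur.
Controller branch down [OR]: Leveling sensor trips=not, Hoist motor lost=not → no input occurs → does not occur.
Safety circuit fails [OR]: Leveling path down=not, Drive chain lost=not, Controller branch down=not → no input occurs → does not occur.
Door loop unavailable [AND]: North governor switch 2 offline=occurs, Auxiliary drive VFD 2 faulted=occurs, Backup brake coil 2 malfunctions=not, #3 encoder 2 is out=occurs → not all inputs occur → does not occur.
Leveling path 2 unavailable [AND]: Right door operator 2 stuck=not, Door loop unavailable=not → not all inputs occur → does not occur.
Elevator stuck between floors [OR]: Safety circuit fails=not, Leveling path 2 unavailable=not → no input occurs → does not occur.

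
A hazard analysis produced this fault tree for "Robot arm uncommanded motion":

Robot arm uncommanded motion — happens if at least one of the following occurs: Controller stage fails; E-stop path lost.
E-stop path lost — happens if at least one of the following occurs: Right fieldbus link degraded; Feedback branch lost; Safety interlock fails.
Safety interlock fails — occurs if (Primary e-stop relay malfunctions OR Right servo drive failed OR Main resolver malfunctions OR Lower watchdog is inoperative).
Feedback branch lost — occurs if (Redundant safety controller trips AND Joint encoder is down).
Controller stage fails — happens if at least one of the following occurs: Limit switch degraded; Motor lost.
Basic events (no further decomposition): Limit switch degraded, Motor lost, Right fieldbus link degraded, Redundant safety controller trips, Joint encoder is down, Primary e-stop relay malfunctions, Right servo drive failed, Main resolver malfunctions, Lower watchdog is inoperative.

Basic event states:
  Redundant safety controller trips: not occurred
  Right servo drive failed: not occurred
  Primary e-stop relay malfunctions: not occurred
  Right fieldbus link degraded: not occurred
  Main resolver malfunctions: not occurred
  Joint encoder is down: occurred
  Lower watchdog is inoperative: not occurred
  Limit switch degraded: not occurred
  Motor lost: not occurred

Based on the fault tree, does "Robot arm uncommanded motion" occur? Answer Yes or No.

No

Controller stage fails [OR]: Limit switch degraded=not, Motor lost=not → no input occurs → does not occur.
Feedback branch lost [AND]: Redundant safety controller trips=not, Joint encoder is down=occurs → not all inputs occur → does not occur.
Safety interlock fails [OR]: Primary e-stop relay malfunctions=not, Right servo drive failed=not, Main resolver malfunctions=not, Lower watchdog is inoperative=not → no input occurs → does not occur.
E-stop path lost [OR]: Right fieldbus link degraded=not, Feedback branch lost=not, Safety interlock fails=not → no input occurs → does not occur.
Robot arm uncommanded motion [OR]: Controller stage fails=not, E-stop path lost=not → no input occurs → does not occur.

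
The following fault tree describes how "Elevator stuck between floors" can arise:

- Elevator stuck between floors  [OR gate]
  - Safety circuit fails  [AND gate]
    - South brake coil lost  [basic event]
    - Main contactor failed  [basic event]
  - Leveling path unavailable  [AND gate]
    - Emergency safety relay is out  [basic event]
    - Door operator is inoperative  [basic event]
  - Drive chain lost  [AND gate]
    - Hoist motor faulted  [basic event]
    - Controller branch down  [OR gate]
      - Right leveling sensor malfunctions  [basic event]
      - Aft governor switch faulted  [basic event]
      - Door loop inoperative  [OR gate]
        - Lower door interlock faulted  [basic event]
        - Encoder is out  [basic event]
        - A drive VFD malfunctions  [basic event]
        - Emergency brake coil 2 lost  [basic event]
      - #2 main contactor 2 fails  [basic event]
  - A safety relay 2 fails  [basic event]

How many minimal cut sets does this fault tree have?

Safety circuit fails [AND]: one cut set from each child combined → 1 × 1 = 1 cut set(s).
Leveling path unavailable [AND]: one cut set from each child combined → 1 × 1 = 1 cut set(s).
Door loop inoperative [OR]: union of children's cut sets → 4 cut set(s).
Controller branch down [OR]: union of children's cut sets → 7 cut set(s).
Drive chain lost [AND]: one cut set from each child combined → 1 × 7 = 7 cut set(s).
Elevator stuck between floors [OR]: union of children's cut sets → 10 cut set(s).
Minimal cut sets: {Main contactor failed, South brake coil lost}; {Door operator is inoperative, Emergency safety relay is out}; {Hoist motor faulted, Right leveling sensor malfunctions}; {Aft governor switch faulted, Hoist motor faulted}; {Hoist motor faulted, Lower door interlock faulted}; {Encoder is out, Hoist motor faulted}; {A drive VFD malfunctions, Hoist motor faulted}; {Emergency brake coil 2 lost, Hoist motor faulted}; {#2 main contactor 2 fails, Hoist motor faulted}; {A safety relay 2 fails}.

10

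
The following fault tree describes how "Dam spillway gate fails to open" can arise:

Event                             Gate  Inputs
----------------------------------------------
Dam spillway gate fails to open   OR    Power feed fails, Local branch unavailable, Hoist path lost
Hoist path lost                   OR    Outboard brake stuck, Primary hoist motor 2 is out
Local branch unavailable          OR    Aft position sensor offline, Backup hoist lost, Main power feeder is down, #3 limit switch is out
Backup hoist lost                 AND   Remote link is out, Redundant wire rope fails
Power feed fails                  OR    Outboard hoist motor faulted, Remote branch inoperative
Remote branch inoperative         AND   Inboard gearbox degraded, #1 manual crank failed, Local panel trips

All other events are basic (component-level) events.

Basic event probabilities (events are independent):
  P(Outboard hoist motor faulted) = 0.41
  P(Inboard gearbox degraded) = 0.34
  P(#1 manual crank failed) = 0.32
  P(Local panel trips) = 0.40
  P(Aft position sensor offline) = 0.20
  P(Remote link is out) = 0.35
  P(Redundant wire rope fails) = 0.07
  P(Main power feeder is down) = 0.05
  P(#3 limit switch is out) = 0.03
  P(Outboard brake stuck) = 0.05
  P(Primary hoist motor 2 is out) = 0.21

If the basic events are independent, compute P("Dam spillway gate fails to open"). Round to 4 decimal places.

P(Remote branch inoperative) [AND] = 0.34 × 0.32 × 0.40 = 0.043520
P(Power feed fails) [OR] = 1 − (1−0.41) × (1−0.043520) = 0.435677
P(Backup hoist lost) [AND] = 0.35 × 0.07 = 0.024500
P(Local branch unavailable) [OR] = 1 − (1−0.20) × (1−0.024500) × (1−0.05) × (1−0.03) = 0.280861
P(Hoist path lost) [OR] = 1 − (1−0.05) × (1−0.21) = 0.249500
P(Dam spillway gate fails to open) [OR] = 1 − (1−0.435677) × (1−0.280861) × (1−0.249500) = 0.695427
Rounded to 4 decimal places: P(Dam spillway gate fails to open) ≈ 0.6954.

0.6954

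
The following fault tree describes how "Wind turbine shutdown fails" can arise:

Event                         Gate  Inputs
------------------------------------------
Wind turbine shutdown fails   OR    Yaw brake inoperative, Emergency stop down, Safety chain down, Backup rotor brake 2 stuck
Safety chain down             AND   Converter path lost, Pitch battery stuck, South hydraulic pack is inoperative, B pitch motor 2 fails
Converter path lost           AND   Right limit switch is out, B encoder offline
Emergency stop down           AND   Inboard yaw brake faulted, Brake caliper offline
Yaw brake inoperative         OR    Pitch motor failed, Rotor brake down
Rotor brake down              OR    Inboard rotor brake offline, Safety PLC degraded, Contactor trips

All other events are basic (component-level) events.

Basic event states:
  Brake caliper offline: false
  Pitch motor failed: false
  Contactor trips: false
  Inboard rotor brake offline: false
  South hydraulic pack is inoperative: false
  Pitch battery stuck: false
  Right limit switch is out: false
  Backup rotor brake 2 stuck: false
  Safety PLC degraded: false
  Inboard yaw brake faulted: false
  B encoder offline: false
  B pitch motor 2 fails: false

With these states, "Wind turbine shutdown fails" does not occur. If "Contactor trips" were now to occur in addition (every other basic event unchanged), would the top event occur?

Counterfactual: set "Contactor trips" to occurred.
Rotor brake down [OR]: Inboard rotor brake offline=not, Safety PLC degraded=not, Contactor trips=occurs → at least one input occurs → occurs.
Yaw brake inoperative [OR]: Pitch motor failed=not, Rotor brake down=occurs → at least one input occurs → occurs.
Emergency stop down [AND]: Inboard yaw brake faulted=not, Brake caliper offline=not → not all inputs occur → does not occur.
Converter path lost [AND]: Right limit switch is out=not, B encoder offline=not → not all inputs occur → does not occur.
Safety chain down [AND]: Converter path lost=not, Pitch battery stuck=not, South hydraulic pack is inoperative=not, B pitch motor 2 fails=not → not all inputs occur → does not occur.
Wind turbine shutdown fails [OR]: Yaw brake inoperative=occurs, Emergency stop down=not, Safety chain down=not, Backup rotor brake 2 stuck=not → at least one input occurs → occurs.

Yes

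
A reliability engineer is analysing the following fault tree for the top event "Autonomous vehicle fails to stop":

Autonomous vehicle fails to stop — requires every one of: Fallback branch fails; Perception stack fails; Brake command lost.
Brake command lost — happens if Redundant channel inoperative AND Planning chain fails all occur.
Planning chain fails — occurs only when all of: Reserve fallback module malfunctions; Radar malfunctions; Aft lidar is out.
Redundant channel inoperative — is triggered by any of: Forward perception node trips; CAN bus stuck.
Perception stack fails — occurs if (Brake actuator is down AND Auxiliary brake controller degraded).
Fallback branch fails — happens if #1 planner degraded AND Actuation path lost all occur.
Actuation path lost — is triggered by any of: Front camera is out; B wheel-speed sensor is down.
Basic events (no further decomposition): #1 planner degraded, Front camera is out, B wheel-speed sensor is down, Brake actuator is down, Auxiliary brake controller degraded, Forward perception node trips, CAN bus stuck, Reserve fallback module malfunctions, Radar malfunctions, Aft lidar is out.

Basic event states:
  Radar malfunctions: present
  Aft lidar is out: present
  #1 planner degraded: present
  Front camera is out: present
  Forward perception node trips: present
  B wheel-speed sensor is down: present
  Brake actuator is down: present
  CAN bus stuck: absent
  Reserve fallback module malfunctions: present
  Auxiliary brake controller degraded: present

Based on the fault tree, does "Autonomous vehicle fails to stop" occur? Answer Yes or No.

Actuation path lost [OR]: Front camera is out=occurs, B wheel-speed sensor is down=occurs → at least one input occurs → occurs.
Fallback branch fails [AND]: #1 planner degraded=occurs, Actuation path lost=occurs → all inputs occur → occurs.
Perception stack fails [AND]: Brake actuator is down=occurs, Auxiliary brake controller degraded=occurs → all inputs occur → occurs.
Redundant channel inoperative [OR]: Forward perception node trips=occurs, CAN bus stuck=not → at least one input occurs → occurs.
Planning chain fails [AND]: Reserve fallback module malfunctions=occurs, Radar malfunctions=occurs, Aft lidar is out=occurs → all inputs occur → occurs.
Brake command lost [AND]: Redundant channel inoperative=occurs, Planning chain fails=occurs → all inputs occur → occurs.
Autonomous vehicle fails to stop [AND]: Fallback branch fails=occurs, Perception stack fails=occurs, Brake command lost=occurs → all inputs occur → occurs.

Yes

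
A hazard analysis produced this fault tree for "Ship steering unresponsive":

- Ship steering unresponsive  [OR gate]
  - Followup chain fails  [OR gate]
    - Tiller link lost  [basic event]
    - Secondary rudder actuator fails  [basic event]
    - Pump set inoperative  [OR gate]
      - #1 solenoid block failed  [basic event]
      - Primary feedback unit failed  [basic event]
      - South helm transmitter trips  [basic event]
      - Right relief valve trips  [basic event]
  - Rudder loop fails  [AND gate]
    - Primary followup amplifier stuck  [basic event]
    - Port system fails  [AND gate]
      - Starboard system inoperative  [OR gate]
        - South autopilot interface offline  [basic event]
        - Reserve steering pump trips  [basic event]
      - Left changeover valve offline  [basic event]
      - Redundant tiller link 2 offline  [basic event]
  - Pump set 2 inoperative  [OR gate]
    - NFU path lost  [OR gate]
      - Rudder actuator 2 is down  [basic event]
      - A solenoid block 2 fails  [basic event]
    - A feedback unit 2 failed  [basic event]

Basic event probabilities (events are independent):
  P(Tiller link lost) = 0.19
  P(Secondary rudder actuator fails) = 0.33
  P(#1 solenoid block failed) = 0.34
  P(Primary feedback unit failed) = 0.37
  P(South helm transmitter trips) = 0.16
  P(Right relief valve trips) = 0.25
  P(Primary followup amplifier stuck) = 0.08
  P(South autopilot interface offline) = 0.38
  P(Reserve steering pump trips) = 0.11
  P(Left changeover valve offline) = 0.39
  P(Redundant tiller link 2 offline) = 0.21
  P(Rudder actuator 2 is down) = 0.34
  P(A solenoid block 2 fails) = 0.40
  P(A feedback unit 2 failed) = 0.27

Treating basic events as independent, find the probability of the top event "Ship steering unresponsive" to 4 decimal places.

P(Pump set inoperative) [OR] = 1 − (1−0.34) × (1−0.37) × (1−0.16) × (1−0.25) = 0.738046
P(Followup chain fails) [OR] = 1 − (1−0.19) × (1−0.33) × (1−0.738046) = 0.857838
P(Starboard system inoperative) [OR] = 1 − (1−0.38) × (1−0.11) = 0.448200
P(Port system fails) [AND] = 0.448200 × 0.39 × 0.21 = 0.036708
P(Rudder loop fails) [AND] = 0.08 × 0.036708 = 0.002937
P(NFU path lost) [OR] = 1 − (1−0.34) × (1−0.40) = 0.604000
P(Pump set 2 inoperative) [OR] = 1 − (1−0.604000) × (1−0.27) = 0.710920
P(Ship steering unresponsive) [OR] = 1 − (1−0.857838) × (1−0.002937) × (1−0.710920) = 0.959025
Rounded to 4 decimal places: P(Ship steering unresponsive) ≈ 0.9590.

0.9590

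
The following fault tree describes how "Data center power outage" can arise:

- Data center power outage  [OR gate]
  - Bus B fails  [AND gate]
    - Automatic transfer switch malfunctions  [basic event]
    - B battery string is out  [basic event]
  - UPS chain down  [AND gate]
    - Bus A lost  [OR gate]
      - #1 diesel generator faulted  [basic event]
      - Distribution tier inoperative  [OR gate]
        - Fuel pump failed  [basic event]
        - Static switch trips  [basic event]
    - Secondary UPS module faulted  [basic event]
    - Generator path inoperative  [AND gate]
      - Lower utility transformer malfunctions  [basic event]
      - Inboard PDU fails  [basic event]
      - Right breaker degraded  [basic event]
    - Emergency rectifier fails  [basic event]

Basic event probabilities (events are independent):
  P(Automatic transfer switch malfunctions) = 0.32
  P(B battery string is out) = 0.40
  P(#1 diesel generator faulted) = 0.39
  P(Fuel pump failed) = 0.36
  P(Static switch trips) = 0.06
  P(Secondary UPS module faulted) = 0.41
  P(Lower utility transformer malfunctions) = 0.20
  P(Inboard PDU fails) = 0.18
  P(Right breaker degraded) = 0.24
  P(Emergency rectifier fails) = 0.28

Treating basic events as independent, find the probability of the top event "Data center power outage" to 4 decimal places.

P(Bus B fails) [AND] = 0.32 × 0.40 = 0.128000
P(Distribution tier inoperative) [OR] = 1 − (1−0.36) × (1−0.06) = 0.398400
P(Bus A lost) [OR] = 1 − (1−0.39) × (1−0.398400) = 0.633024
P(Generator path inoperative) [AND] = 0.20 × 0.18 × 0.24 = 0.008640
P(UPS chain down) [AND] = 0.633024 × 0.41 × 0.008640 × 0.28 = 0.000628
P(Data center power outage) [OR] = 1 − (1−0.128000) × (1−0.000628) = 0.128548
Rounded to 4 decimal places: P(Data center power outage) ≈ 0.1285.

0.1285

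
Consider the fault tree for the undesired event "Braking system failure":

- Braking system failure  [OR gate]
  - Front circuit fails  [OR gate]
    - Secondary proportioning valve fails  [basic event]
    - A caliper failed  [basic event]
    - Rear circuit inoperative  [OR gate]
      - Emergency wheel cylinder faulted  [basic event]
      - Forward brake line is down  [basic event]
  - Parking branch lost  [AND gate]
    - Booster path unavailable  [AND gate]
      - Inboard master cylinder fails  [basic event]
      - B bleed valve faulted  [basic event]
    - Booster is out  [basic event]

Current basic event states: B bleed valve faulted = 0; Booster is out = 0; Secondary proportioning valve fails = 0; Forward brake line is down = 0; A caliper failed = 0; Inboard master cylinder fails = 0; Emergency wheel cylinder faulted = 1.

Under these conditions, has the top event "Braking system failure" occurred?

Rear circuit inoperative [OR]: Emergency wheel cylinder faulted=occurs, Forward brake line is down=not → at least one input occurs → occurs.
Front circuit fails [OR]: Secondary proportioning valve fails=not, A caliper failed=not, Rear circuit inoperative=occurs → at least one input occurs → occurs.
Booster path unavailable [AND]: Inboard master cylinder fails=not, B bleed valve faulted=not → not all inputs occur → does not occur.
Parking branch lost [AND]: Booster path unavailable=not, Booster is out=not → not all inputs occur → does not occur.
Braking system failure [OR]: Front circuit fails=occurs, Parking branch lost=not → at least one input occurs → occurs.

Yes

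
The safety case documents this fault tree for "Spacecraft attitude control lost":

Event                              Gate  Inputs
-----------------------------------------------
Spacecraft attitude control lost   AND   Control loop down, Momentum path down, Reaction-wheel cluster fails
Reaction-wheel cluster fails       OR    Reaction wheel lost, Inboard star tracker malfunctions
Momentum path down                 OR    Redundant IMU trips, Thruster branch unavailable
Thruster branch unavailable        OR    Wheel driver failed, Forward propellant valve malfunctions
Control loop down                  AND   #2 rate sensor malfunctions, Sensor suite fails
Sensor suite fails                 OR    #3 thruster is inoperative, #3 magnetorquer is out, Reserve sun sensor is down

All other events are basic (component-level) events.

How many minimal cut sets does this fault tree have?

18

Sensor suite fails [OR]: union of children's cut sets → 3 cut set(s).
Control loop down [AND]: one cut set from each child combined → 1 × 3 = 3 cut set(s).
Thruster branch unavailable [OR]: union of children's cut sets → 2 cut set(s).
Momentum path down [OR]: union of children's cut sets → 3 cut set(s).
Reaction-wheel cluster fails [OR]: union of children's cut sets → 2 cut set(s).
Spacecraft attitude control lost [AND]: one cut set from each child combined → 3 × 3 × 2 = 18 cut set(s).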